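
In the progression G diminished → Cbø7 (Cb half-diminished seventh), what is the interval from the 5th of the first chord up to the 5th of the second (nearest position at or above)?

The 5th of G diminished is Db; the 5th of Cbø7 (Cb half-diminished seventh) is Gbb.
4 letter names make it a fourth; at 4 semitones (a half step narrower than perfect) the quality is diminished.

diminished fourth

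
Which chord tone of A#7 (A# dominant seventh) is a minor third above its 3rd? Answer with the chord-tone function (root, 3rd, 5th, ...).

5th

The chord tones of A# dominant seventh are A#-C##-E#-G#.
The 3rd is C##. A minor third above C## is E#.
E# is the chord's 5th.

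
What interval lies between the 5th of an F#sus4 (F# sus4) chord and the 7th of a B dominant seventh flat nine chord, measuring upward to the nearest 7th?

F#sus4 (F# sus4) has C# as its 5th, and B dominant seventh flat nine has A as its 7th.
From C# to A: 8 semitones over a sixth = minor.

minor sixth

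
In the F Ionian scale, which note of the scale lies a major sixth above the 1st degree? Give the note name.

The scale is F G A Bb C D E.
The 1st degree is F; a major sixth above that is D — scale degree 6.

D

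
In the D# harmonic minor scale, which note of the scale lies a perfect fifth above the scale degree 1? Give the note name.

The scale is D# E# F# G# A# B C##.
The scale degree 1 is D#; a perfect fifth above that is A# — scale degree 5.

A#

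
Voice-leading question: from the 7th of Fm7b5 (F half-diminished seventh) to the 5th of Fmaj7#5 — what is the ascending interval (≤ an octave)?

The 7th of Fm7b5 (F half-diminished seventh) is E♭; the 5th of Fmaj7#5 is C♯.
From E♭ to C♯: 10 semitones over a sixth = augmented.

augmented sixth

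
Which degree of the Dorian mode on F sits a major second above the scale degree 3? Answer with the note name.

Bb

The scale is F G Ab Bb C D Eb.
The scale degree 3 is Ab; a major second above that is Bb — scale degree 4.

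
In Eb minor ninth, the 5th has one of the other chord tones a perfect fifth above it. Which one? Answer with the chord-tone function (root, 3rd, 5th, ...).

Spelling the chord: Eb–Gb–Bb–Db–F.
The 5th is Bb. A perfect fifth above Bb is F.
F is the chord's 9th.

9th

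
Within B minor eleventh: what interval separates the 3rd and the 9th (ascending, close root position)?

major seventh

Spelling the chord: B, D, F#, A, C#, E.
So we need the interval from D up to C#.
From D to C# is 11 semitones, exactly the major seventh.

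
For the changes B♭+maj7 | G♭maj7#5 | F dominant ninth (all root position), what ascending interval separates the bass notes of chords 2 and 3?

The roots are G♭ and F.
From G♭ to F is 11 semitones, exactly the major seventh.

major 7th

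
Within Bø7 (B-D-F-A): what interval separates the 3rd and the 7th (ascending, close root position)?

3rd = D; 7th = A.
D up to A spans 5 letter names and 7 semitones — a perfect fifth.

perfect fifth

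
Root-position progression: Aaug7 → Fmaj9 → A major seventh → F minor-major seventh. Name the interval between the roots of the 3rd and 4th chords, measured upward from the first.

minor sixth

The roots are A and F.
A up to F is 8 semitones, a half step narrower than a major sixth, so the interval is minor.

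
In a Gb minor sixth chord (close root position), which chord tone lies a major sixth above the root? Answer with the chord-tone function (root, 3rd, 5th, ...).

Gbmin6 is spelled Gb Bbb Db Eb.
The root is Gb. A major sixth above Gb is Eb.
Eb is the chord's 6th.

6th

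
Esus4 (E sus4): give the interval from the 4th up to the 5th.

Spelling the chord: E–A–B.
So we need the interval from A up to B.
From A to B is 2 semitones, exactly the major second.

major second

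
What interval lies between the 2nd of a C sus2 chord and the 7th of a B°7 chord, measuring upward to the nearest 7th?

diminished 5th

The 2nd of C sus2 is D; the 7th of B°7 is A♭.
5 letter names make it a fifth; at 6 semitones (a half step narrower than perfect) the quality is diminished.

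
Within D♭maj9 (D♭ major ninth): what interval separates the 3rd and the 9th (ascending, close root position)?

D♭maj9 is spelled D♭–F–A♭–C–E♭.
The 3rd is F and the 9th is E♭.
F up to E♭ is 10 semitones, a half step narrower than a major seventh, so the interval is minor.

m7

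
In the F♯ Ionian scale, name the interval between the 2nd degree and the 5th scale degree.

F♯ major: F♯ G♯ A♯ B C♯ D♯ E♯.
That puts G♯ below C♯.
Counting 4 letters and 5 half steps from G♯ gives a perfect fourth.

perfect fourth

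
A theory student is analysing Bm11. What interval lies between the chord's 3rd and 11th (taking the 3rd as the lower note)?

Spelling the chord: B, D, F#, A, C#, E.
So we need the interval from D up to E.
From D to E is 14 semitones, exactly the major ninth.

major 9th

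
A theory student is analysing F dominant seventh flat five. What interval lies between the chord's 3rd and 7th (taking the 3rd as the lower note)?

d5

The chord tones of F7b5 (F dominant seventh flat five) are F, A, C♭, E♭.
3rd = A; 7th = E♭.
A up to E♭ is 6 semitones, a half step narrower than a perfect fifth, so the interval is diminished.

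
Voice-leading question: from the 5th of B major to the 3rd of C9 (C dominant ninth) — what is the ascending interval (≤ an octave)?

B major has F# as its 5th, and C9 (C dominant ninth) has E as its 3rd.
F# up to E is 10 semitones, a half step narrower than a major seventh, so the interval is minor.

minor 7th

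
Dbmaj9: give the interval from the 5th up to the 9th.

perfect fifth

Dbmaj9 (Db major ninth) is spelled Db–F–Ab–C–Eb.
That puts Ab below Eb.
Counting 5 letters and 7 half steps from Ab gives a perfect fifth.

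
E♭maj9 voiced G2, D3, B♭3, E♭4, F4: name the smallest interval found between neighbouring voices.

Adjacent intervals: G2→D3 = perfect fifth; D3→B♭3 = minor sixth; B♭3→E♭4 = perfect fourth; E♭4→F4 = major second.
The smallest is E♭4 to F4, a major second (2 semitones).

major second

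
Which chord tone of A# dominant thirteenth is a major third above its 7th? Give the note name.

B#

Spelling the chord: A#, C##, E#, G#, B#, F##.
The 7th is G#. A major third above G# is B#.
B# is the chord's 9th.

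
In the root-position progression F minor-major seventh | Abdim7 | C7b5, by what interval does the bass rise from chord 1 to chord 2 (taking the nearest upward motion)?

m3

The roots are F and Ab.
3 letter names make it a third; at 3 semitones (a half step narrower than major) the quality is minor.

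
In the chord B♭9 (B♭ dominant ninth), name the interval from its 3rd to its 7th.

The chord tones of B♭9 (B♭ dominant ninth) are B♭–D–F–A♭–C.
That puts D below A♭.
D up to A♭ is 6 semitones, a half step narrower than a perfect fifth, so the interval is diminished.
That tritone between 3rd and 7th is what gives the dominant seventh its pull toward resolution.

diminished fifth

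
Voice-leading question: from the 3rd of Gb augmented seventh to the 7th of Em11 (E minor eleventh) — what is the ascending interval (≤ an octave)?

Gb augmented seventh has Bb as its 3rd, and Em11 (E minor eleventh) has D as its 7th.
Bb up to D spans 3 letter names and 4 semitones — a major third.

M3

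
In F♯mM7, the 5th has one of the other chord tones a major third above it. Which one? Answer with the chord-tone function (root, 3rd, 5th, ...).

7th

Spelling the chord: F♯, A, C♯, E♯.
The 5th is C♯. A major third above C♯ is E♯.
E♯ is the chord's 7th.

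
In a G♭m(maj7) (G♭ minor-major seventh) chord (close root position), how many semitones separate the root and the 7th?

11

The chord tones of G♭m(maj7) are G♭-B𝄫-D♭-F.
G♭ to F is a major seventh: 11 semitones.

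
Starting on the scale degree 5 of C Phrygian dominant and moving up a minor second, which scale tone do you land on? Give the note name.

The scale is C D♭ E F G A♭ B♭.
The scale degree 5 is G; a minor second above that is A♭ — scale degree 6.

Ab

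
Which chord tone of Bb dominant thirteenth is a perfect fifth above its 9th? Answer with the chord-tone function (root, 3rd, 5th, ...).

Bb dominant thirteenth: Bb, D, F, Ab, C, G.
The 9th is C. A perfect fifth above C is G.
G is the chord's 13th.

13th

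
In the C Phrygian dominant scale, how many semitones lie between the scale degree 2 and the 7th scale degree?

9

The scale is C Db E F G Ab Bb.
Db up to Bb is a major sixth — 9 semitones.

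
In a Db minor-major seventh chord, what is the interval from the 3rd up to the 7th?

A5

Dbm(maj7) is spelled Db-Fb-Ab-C.
The 3rd is Fb and the 7th is C.
Fb up to C is 8 semitones, a half step wider than a perfect fifth, so the interval is augmented.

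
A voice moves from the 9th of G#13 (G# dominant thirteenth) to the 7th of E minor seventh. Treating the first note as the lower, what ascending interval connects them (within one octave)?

d4

G#13 (G# dominant thirteenth) has A# as its 9th, and E minor seventh has D as its 7th.
A# up to D is 4 semitones, a half step narrower than a perfect fourth, so the interval is diminished.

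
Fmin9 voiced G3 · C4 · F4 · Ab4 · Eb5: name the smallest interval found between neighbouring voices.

Adjacent intervals: G3→C4 = perfect fourth; C4→F4 = perfect fourth; F4→Ab4 = minor third; Ab4→Eb5 = perfect fifth.
The smallest is F4 to Ab4, a minor third (3 semitones).

m3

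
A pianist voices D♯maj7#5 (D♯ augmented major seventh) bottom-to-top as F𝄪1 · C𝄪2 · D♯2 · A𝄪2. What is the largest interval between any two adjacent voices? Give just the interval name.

Adjacent intervals: F𝄪1→C𝄪2 = perfect fifth; C𝄪2→D♯2 = minor second; D♯2→A𝄪2 = augmented fifth.
The largest is D♯2 to A𝄪2, an augmented fifth (8 semitones).

augmented fifth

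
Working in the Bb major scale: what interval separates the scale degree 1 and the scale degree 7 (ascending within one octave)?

major seventh

Bb major: Bb C D Eb F G A.
The scale degree 1 is Bb and the 7th scale degree is A.
From Bb to A is 11 semitones, exactly the major seventh.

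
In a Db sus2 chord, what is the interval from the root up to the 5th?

perfect fifth

Spelling the chord: Db-Eb-Ab.
That puts Db below Ab.
Db up to Ab spans 5 letter names and 7 semitones — a perfect fifth.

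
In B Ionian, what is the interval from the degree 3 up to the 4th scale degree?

minor second

B major: B C♯ D♯ E F♯ G♯ A♯.
So we need the interval from D♯ up to E.
D♯ up to E is 1 semitone, a half step narrower than a major second, so the interval is minor.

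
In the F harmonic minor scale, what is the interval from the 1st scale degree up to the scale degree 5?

perfect fifth

Spelling the F harmonic minor scale: F G Ab Bb C Db E.
That puts F below C.
From F to C is 7 semitones, exactly the perfect fifth.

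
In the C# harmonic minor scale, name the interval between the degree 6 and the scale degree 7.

C# harmonic minor: C# D# E F# G# A B#.
So we need the interval from A up to B#.
A up to B# is 3 semitones, a half step wider than a major second, so the interval is augmented.

augmented second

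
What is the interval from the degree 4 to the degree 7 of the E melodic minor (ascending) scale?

E melodic minor: E F# G A B C# D#.
So we need the interval from A up to D#.
4 letter names make it a fourth; at 6 semitones (a half step wider than perfect) the quality is augmented.

augmented 4th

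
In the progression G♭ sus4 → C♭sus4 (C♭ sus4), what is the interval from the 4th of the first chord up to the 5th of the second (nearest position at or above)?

perfect fifth

The 4th of G♭ sus4 is C♭; the 5th of C♭sus4 (C♭ sus4) is G♭.
Counting 5 letters and 7 half steps from C♭ gives a perfect fifth.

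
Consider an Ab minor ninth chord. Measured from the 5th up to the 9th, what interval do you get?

The chord tones of Ab minor ninth are Ab–Cb–Eb–Gb–Bb.
So we need the interval from Eb up to Bb.
Eb up to Bb spans 5 letter names and 7 semitones — a perfect fifth.

perfect 5th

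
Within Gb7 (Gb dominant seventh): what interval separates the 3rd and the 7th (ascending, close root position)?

The chord tones of Gb7 are Gb–Bb–Db–Fb.
So we need the interval from Bb up to Fb.
Bb up to Fb is 6 semitones, a half step narrower than a perfect fifth, so the interval is diminished.
That tritone between 3rd and 7th is what gives the dominant seventh its pull toward resolution.

diminished fifth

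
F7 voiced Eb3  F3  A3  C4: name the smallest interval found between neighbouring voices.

major second

Adjacent intervals: Eb3→F3 = major second; F3→A3 = major third; A3→C4 = minor third.
The smallest is Eb3 to F3, a major second (2 semitones).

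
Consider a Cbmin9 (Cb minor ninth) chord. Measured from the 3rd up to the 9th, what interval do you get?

Spelling the chord: Cb, Ebb, Gb, Bbb, Db.
The 3rd is Ebb and the 9th is Db.
Counting 7 letters and 11 half steps from Ebb gives a major seventh.

M7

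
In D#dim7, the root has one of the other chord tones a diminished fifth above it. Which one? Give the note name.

A

Spelling the chord: D# F# A C.
The root is D#. A diminished fifth above D# is A.
A is the chord's 5th.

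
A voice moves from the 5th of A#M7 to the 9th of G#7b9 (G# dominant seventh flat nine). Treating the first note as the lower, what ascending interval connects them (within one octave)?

A#M7 has E# as its 5th, and G#7b9 (G# dominant seventh flat nine) has A as its 9th.
E# up to A is 4 semitones, a half step narrower than a perfect fourth, so the interval is diminished.

d4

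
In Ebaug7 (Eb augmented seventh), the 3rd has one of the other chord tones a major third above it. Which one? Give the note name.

The chord tones of Eb7#5 are Eb-G-B-Db.
The 3rd is G. A major third above G is B.
B is the chord's 5th.

B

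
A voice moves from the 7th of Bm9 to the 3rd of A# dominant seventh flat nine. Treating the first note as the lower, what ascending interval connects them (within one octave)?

Bm9 has A as its 7th, and A# dominant seventh flat nine has C## as its 3rd.
From A to C##: 5 semitones over a third = augmented.

augmented third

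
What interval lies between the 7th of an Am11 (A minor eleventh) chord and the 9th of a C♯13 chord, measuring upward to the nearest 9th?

augmented 5th

Am11 (A minor eleventh) has G as its 7th, and C♯13 has D♯ as its 9th.
5 letter names make it a fifth; at 8 semitones (a half step wider than perfect) the quality is augmented.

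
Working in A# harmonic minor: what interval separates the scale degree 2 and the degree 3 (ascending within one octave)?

A# harmonic minor: A# B# C# D# E# F# G##.
The scale degree 2 is B# and the 3rd scale degree is C#.
From B# to C#: 1 semitone over a second = minor.

minor 2nd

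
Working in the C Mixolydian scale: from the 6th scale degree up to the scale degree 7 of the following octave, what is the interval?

minor ninth

Spelling the C Mixolydian scale: C D E F G A B♭.
6th scale degree = A; degree 7 (up an octave) = B♭.
From A to B♭: 13 semitones over a ninth = minor.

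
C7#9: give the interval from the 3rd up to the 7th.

diminished fifth

C7#9 is spelled C, E, G, Bb, D#.
3rd = E; 7th = Bb.
From E to Bb: 6 semitones over a fifth = diminished.
That tritone between 3rd and 7th is what gives the dominant seventh its pull toward resolution.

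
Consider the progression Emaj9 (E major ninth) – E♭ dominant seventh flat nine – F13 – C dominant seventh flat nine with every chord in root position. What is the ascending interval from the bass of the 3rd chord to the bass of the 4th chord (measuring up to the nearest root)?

P5

The roots are F and C.
F up to C spans 5 letter names and 7 semitones — a perfect fifth.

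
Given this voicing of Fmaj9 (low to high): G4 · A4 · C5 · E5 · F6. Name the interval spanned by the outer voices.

The outer voices are G4 and F6.
From G to F: 22 semitones over a fourteenth = minor.

minor 14th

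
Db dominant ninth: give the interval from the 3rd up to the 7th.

diminished fifth

Spelling the chord: Db–F–Ab–Cb–Eb.
3rd = F; 7th = Cb.
5 letter names make it a fifth; at 6 semitones (a half step narrower than perfect) the quality is diminished.
That tritone between 3rd and 7th is what gives the dominant seventh its pull toward resolution.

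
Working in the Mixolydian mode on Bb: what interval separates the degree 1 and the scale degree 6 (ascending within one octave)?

Spelling the Mixolydian mode on Bb: Bb C D Eb F G Ab.
That puts Bb below G.
Bb up to G spans 6 letter names and 9 semitones — a major sixth.

major sixth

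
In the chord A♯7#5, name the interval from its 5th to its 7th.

A♯aug7: A♯, C𝄪, E𝄪, G♯.
5th = E𝄪; 7th = G♯.
E𝄪 up to G♯ is 2 semitones, a whole step narrower than a major third, so the interval is diminished.

diminished third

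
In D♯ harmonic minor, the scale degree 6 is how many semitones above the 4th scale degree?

The scale is D♯ E♯ F♯ G♯ A♯ B C𝄪.
G♯ up to B is a minor third — 3 semitones.

3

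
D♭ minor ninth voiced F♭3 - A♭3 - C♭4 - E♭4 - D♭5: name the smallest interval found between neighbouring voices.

minor third

Adjacent intervals: F♭3→A♭3 = major third; A♭3→C♭4 = minor third; C♭4→E♭4 = major third; E♭4→D♭5 = minor seventh.
The smallest is A♭3 to C♭4, a minor third (3 semitones).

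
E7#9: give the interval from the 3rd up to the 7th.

E7#9: E-G#-B-D-F##.
3rd = G#; 7th = D.
G# up to D is 6 semitones, a half step narrower than a perfect fifth, so the interval is diminished.
This 3–7 tritone is the characteristic tension at the heart of the dominant sound.

diminished fifth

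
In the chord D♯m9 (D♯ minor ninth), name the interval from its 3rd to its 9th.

major seventh

The chord tones of D♯m9 (D♯ minor ninth) are D♯, F♯, A♯, C♯, E♯.
That puts F♯ below E♯.
From F♯ to E♯ is 11 semitones, exactly the major seventh.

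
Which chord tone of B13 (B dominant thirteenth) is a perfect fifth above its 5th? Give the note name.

C#

The chord tones of B dominant thirteenth are B D# F# A C# G#.
The 5th is F#. A perfect fifth above F# is C#.
C# is the chord's 9th.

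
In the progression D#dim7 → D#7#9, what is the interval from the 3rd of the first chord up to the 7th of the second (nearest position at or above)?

The 3rd of D#dim7 is F#; the 7th of D#7#9 is C#.
From F# to C# is 7 semitones, exactly the perfect fifth.

perfect fifth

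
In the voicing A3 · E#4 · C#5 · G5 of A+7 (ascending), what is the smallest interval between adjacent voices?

diminished fifth

Adjacent intervals: A3→E#4 = augmented fifth; E#4→C#5 = minor sixth; C#5→G5 = diminished fifth.
The smallest is C#5 to G5, a diminished fifth (6 semitones).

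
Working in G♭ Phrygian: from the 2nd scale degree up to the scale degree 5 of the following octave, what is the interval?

The scale runs G♭ A𝄫 B𝄫 C♭ D♭ E𝄫 F♭.
2nd scale degree = A𝄫; scale degree 5 (up an octave) = D♭.
A𝄫 up to D♭ is 18 semitones, a half step wider than a perfect eleventh, so the interval is augmented.

augmented eleventh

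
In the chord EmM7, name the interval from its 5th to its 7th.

major third

E minor-major seventh is spelled E G B D♯.
The 5th is B and the 7th is D♯.
B up to D♯ spans 3 letter names and 4 semitones — a major third.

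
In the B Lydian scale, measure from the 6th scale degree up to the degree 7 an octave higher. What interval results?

major 9th

The scale runs B C♯ D♯ E♯ F♯ G♯ A♯.
So we need the interval from G♯ up to A♯.
Counting 9 letters and 14 half steps from G♯ gives a major ninth.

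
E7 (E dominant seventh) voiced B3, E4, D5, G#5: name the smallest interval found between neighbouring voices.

Adjacent intervals: B3→E4 = perfect fourth; E4→D5 = minor seventh; D5→G#5 = augmented fourth.
The smallest is B3 to E4, a perfect fourth (5 semitones).

perfect fourth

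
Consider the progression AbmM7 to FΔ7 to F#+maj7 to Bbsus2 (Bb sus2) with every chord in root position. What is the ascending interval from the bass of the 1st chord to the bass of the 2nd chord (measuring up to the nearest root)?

major sixth

The roots are Ab and F.
Ab up to F spans 6 letter names and 9 semitones — a major sixth.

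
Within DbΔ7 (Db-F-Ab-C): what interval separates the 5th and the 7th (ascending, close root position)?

5th = Ab; 7th = C.
Ab up to C spans 3 letter names and 4 semitones — a major third.

M3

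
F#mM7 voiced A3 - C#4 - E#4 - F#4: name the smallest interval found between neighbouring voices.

Adjacent intervals: A3→C#4 = major third; C#4→E#4 = major third; E#4→F#4 = minor second.
The smallest is E#4 to F#4, a minor second (1 semitone).

minor second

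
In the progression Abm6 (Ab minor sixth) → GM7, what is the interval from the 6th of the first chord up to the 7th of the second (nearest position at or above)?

Abm6 (Ab minor sixth) has F as its 6th, and GM7 has F# as its 7th.
F up to F# is 1 semitone, a half step wider than a perfect unison, so the interval is augmented.

augmented 1st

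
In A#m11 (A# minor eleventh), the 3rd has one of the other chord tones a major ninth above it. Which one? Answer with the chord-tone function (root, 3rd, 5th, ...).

11th

The chord tones of A# minor eleventh are A#-C#-E#-G#-B#-D#.
The 3rd is C#. A major ninth above C# is D#.
D# is the chord's 11th.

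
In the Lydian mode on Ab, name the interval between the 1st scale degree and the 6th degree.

major 6th

The scale runs Ab Bb C D Eb F G.
The 1st scale degree is Ab and the 6th degree is F.
Counting 6 letters and 9 half steps from Ab gives a major sixth.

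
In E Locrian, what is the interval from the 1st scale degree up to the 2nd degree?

Spelling E Locrian: E F G A Bb C D.
1st scale degree = E; degree 2 = F.
2 letter names make it a second; at 1 semitone (a half step narrower than major) the quality is minor.

minor second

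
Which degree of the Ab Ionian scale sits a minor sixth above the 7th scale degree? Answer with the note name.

Eb

The scale is Ab Bb C Db Eb F G.
The 7th scale degree is G; a minor sixth above that is Eb — scale degree 5.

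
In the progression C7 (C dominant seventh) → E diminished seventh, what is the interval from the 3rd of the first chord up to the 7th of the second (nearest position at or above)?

diminished 7th

C7 (C dominant seventh) has E as its 3rd, and E diminished seventh has D♭ as its 7th.
From E to D♭: 9 semitones over a seventh = diminished.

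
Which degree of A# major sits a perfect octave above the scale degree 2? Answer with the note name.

B#

The scale is A# B# C## D# E# F## G##.
The scale degree 2 is B#; a perfect octave above that is B# — scale degree 2.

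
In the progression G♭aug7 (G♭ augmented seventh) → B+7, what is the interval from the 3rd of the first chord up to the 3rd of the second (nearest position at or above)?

G♭aug7 (G♭ augmented seventh) has B♭ as its 3rd, and B+7 has D♯ as its 3rd.
3 letter names make it a third; at 5 semitones (a half step wider than major) the quality is augmented.

augmented third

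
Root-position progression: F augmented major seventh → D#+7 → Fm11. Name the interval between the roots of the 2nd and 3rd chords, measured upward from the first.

diminished third

The roots are D# and F.
D# up to F is 2 semitones, a whole step narrower than a major third, so the interval is diminished.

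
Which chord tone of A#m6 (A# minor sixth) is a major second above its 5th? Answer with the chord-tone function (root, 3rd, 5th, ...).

6th

Spelling the chord: A#–C#–E#–F##.
The 5th is E#. A major second above E# is F##.
F## is the chord's 6th.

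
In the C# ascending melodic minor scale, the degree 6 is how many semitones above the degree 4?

The scale is C# D# E F# G# A# B#.
F# up to A# is a major third — 4 semitones.

4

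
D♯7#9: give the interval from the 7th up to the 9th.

The chord tones of D♯7#9 are D♯, F𝄪, A♯, C♯, E𝄪.
That puts C♯ below E𝄪.
C♯ up to E𝄪 is 5 semitones, a half step wider than a major third, so the interval is augmented.

augmented 3rd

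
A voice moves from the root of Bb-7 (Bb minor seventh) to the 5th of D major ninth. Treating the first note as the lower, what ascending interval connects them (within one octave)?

M7

The root of Bb-7 (Bb minor seventh) is Bb; the 5th of D major ninth is A.
From Bb to A is 11 semitones, exactly the major seventh.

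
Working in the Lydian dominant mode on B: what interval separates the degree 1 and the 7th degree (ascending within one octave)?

The scale runs B C♯ D♯ E♯ F♯ G♯ A.
So we need the interval from B up to A.
7 letter names make it a seventh; at 10 semitones (a half step narrower than major) the quality is minor.

minor seventh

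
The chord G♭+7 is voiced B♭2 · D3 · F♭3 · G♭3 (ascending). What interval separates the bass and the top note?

The outer voices are B♭2 and G♭3.
B♭ up to G♭ is 8 semitones, a half step narrower than a major sixth, so the interval is minor.

m6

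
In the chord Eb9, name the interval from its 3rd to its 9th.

m7

Eb9 is spelled Eb G Bb Db F.
3rd = G; 9th = F.
7 letter names make it a seventh; at 10 semitones (a half step narrower than major) the quality is minor.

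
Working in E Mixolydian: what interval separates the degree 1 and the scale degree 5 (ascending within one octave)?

perfect fifth

The scale runs E F# G# A B C# D.
So we need the interval from E up to B.
From E to B is 7 semitones, exactly the perfect fifth.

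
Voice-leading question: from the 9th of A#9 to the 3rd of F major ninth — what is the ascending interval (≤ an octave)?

diminished 7th

The 9th of A#9 is B#; the 3rd of F major ninth is A.
7 letter names make it a seventh; at 9 semitones (a whole step narrower than major) the quality is diminished.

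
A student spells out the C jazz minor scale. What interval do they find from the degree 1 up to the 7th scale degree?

major seventh

C melodic minor: C D Eb F G A B.
That puts C below B.
C up to B spans 7 letter names and 11 semitones — a major seventh.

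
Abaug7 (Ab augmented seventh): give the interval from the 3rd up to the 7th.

Ab augmented seventh is spelled Ab, C, E, Gb.
The 3rd is C and the 7th is Gb.
C up to Gb is 6 semitones, a half step narrower than a perfect fifth, so the interval is diminished.
This 3–7 tritone is the characteristic tension at the heart of the dominant sound.

diminished fifth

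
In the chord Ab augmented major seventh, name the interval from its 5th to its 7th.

Spelling the chord: Ab C E G.
5th = E; 7th = G.
From E to G: 3 semitones over a third = minor.

minor third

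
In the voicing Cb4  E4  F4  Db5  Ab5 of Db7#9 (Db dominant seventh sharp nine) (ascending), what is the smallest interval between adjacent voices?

minor second

Adjacent intervals: Cb4→E4 = augmented third; E4→F4 = minor second; F4→Db5 = minor sixth; Db5→Ab5 = perfect fifth.
The smallest is E4 to F4, a minor second (1 semitone).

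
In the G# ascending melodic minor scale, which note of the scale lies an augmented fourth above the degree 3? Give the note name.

The scale is G# A# B C# D# E# F##.
The degree 3 is B; an augmented fourth above that is E# — scale degree 6.

E#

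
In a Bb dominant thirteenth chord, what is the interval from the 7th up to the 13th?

Bb13 (Bb dominant thirteenth): Bb, D, F, Ab, C, G.
That puts Ab below G.
Ab up to G spans 7 letter names and 11 semitones — a major seventh.

major seventh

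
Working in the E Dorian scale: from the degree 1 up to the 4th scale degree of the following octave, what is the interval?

The scale runs E F# G A B C# D.
So we need the interval from E up to A.
E up to A spans 11 letter names and 17 semitones — a perfect eleventh.

P11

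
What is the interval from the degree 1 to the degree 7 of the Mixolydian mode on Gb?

minor seventh

The scale runs Gb Ab Bb Cb Db Eb Fb.
The degree 1 is Gb and the 7th scale degree is Fb.
Gb up to Fb is 10 semitones, a half step narrower than a major seventh, so the interval is minor.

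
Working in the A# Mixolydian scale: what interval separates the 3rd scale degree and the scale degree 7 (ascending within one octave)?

A# mixolydian: A# B# C## D# E# F## G#.
That puts C## below G#.
5 letter names make it a fifth; at 6 semitones (a half step narrower than perfect) the quality is diminished.

d5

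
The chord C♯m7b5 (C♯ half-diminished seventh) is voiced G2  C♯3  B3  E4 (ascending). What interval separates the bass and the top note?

major thirteenth

The outer voices are G2 and E4.
From G to E is 21 semitones, exactly the major thirteenth.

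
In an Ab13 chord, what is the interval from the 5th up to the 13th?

major ninth

Ab13: Ab C Eb Gb Bb F.
So we need the interval from Eb up to F.
Eb up to F spans 9 letter names and 14 semitones — a major ninth.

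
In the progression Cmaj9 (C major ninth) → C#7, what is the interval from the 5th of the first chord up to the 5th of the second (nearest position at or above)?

A1

The 5th of Cmaj9 (C major ninth) is G; the 5th of C#7 is G#.
From G to G#: 1 semitone over a unison = augmented.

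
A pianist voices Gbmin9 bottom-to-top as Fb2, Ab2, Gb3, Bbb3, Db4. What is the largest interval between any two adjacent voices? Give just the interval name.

Adjacent intervals: Fb2→Ab2 = major third; Ab2→Gb3 = minor seventh; Gb3→Bbb3 = minor third; Bbb3→Db4 = major third.
The largest is Ab2 to Gb3, a minor seventh (10 semitones).

minor seventh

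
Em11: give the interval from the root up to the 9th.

The chord tones of Em11 (E minor eleventh) are E, G, B, D, F♯, A.
Root = E; 9th = F♯.
From E to F♯ is 14 semitones, exactly the major ninth.

major ninth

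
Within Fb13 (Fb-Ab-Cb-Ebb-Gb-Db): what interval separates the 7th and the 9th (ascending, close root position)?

major third

That puts Ebb below Gb.
Counting 3 letters and 4 half steps from Ebb gives a major third.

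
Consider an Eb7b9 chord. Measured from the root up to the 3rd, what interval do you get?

major third

Eb dominant seventh flat nine is spelled Eb, G, Bb, Db, Fb.
So we need the interval from Eb up to G.
From Eb to G is 4 semitones, exactly the major third.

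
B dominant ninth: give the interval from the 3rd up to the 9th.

B9 (B dominant ninth): B D♯ F♯ A C♯.
The 3rd is D♯ and the 9th is C♯.
7 letter names make it a seventh; at 10 semitones (a half step narrower than major) the quality is minor.

minor seventh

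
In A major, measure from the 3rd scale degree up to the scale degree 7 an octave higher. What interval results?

perfect 12th

The scale runs A B C# D E F# G#.
3rd scale degree = C#; 7th degree (up an octave) = G#.
From C# to G# is 19 semitones, exactly the perfect twelfth.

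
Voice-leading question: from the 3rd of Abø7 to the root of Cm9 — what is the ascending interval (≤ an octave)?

The 3rd of Abø7 is Cb; the root of Cm9 is C.
1 letter names make it a unison; at 1 semitone (a half step wider than perfect) the quality is augmented.

A1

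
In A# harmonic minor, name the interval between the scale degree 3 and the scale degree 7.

A5

Spelling A# harmonic minor: A# B# C# D# E# F# G##.
The scale degree 3 is C# and the 7th degree is G##.
C# up to G## is 8 semitones, a half step wider than a perfect fifth, so the interval is augmented.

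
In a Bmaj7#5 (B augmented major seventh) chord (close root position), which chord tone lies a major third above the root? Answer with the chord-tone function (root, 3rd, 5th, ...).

The chord tones of Bmaj7#5 are B–D#–F##–A#.
The root is B. A major third above B is D#.
D# is the chord's 3rd.

3rd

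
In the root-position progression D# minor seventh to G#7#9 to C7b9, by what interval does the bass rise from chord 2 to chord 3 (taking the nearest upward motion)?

diminished 4th

The roots are G# and C.
G# up to C is 4 semitones, a half step narrower than a perfect fourth, so the interval is diminished.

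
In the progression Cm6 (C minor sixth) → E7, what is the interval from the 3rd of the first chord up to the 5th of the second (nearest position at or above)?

augmented 5th

The 3rd of Cm6 (C minor sixth) is Eb; the 5th of E7 is B.
From Eb to B: 8 semitones over a fifth = augmented.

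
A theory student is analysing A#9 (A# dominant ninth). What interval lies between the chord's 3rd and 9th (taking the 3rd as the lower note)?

The chord tones of A#9 (A# dominant ninth) are A# C## E# G# B#.
That puts C## below B#.
C## up to B# is 10 semitones, a half step narrower than a major seventh, so the interval is minor.

minor seventh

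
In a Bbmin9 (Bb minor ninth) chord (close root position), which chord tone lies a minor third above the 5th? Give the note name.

Ab

Bb minor ninth is spelled Bb, Db, F, Ab, C.
The 5th is F. A minor third above F is Ab.
Ab is the chord's 7th.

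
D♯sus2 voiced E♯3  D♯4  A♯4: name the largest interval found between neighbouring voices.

minor seventh

Adjacent intervals: E♯3→D♯4 = minor seventh; D♯4→A♯4 = perfect fifth.
The largest is E♯3 to D♯4, a minor seventh (10 semitones).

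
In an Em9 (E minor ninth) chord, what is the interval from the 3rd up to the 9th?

major seventh

Emin9 (E minor ninth): E-G-B-D-F#.
The 3rd is G and the 9th is F#.
G up to F# spans 7 letter names and 11 semitones — a major seventh.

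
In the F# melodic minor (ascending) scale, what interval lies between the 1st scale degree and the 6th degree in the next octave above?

major thirteenth

The scale runs F# G# A B C# D# E#.
The 1st scale degree is F# and the degree 6 (up an octave) is D#.
Counting 13 letters and 21 half steps from F# gives a major thirteenth.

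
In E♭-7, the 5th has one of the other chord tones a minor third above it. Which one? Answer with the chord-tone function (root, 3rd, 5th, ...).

7th

E♭min7 is spelled E♭, G♭, B♭, D♭.
The 5th is B♭. A minor third above B♭ is D♭.
D♭ is the chord's 7th.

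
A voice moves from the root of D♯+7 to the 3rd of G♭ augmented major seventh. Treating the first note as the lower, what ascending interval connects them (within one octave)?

D♯+7 has D♯ as its root, and G♭ augmented major seventh has B♭ as its 3rd.
From D♯ to B♭: 7 semitones over a sixth = diminished.

diminished sixth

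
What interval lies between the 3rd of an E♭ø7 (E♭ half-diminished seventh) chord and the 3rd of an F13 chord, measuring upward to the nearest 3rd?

augmented 2nd

E♭ø7 (E♭ half-diminished seventh) has G♭ as its 3rd, and F13 has A as its 3rd.
2 letter names make it a second; at 3 semitones (a half step wider than major) the quality is augmented.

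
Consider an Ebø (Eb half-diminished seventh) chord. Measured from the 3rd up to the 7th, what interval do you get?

perfect fifth

Ebø (Eb half-diminished seventh) is spelled Eb–Gb–Bbb–Db.
3rd = Gb; 7th = Db.
From Gb to Db is 7 semitones, exactly the perfect fifth.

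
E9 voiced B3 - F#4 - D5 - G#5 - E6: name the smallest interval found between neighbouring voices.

Adjacent intervals: B3→F#4 = perfect fifth; F#4→D5 = minor sixth; D5→G#5 = augmented fourth; G#5→E6 = minor sixth.
The smallest is D5 to G#5, an augmented fourth (6 semitones).

augmented fourth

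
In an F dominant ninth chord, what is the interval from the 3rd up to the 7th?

d5

The chord tones of F9 (F dominant ninth) are F A C E♭ G.
That puts A below E♭.
5 letter names make it a fifth; at 6 semitones (a half step narrower than perfect) the quality is diminished.
That tritone between 3rd and 7th is what gives the dominant seventh its pull toward resolution.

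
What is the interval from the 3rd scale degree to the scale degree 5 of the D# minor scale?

The scale runs D# E# F# G# A# B C#.
That puts F# below A#.
Counting 3 letters and 4 half steps from F# gives a major third.

major third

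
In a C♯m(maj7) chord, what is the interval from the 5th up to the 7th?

major 3rd

C♯mM7 is spelled C♯ E G♯ B♯.
The 5th is G♯ and the 7th is B♯.
From G♯ to B♯ is 4 semitones, exactly the major third.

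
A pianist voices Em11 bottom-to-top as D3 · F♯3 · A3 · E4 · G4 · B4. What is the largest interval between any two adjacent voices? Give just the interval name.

Adjacent intervals: D3→F♯3 = major third; F♯3→A3 = minor third; A3→E4 = perfect fifth; E4→G4 = minor third; G4→B4 = major third.
The largest is A3 to E4, a perfect fifth (7 semitones).

perfect fifth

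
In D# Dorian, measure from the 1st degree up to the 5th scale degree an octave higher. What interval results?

perfect 12th

Spelling D# Dorian: D# E# F# G# A# B# C#.
That puts D# below A#.
D# up to A# spans 12 letter names and 19 semitones — a perfect twelfth.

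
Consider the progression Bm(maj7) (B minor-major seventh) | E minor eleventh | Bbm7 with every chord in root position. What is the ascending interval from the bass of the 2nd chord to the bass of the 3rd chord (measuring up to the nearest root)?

diminished 5th

The roots are E and Bb.
E up to Bb is 6 semitones, a half step narrower than a perfect fifth, so the interval is diminished.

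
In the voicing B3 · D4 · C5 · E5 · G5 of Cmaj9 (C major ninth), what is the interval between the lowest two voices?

minor third

Those voices are B3 and D4.
From B to D: 3 semitones over a third = minor.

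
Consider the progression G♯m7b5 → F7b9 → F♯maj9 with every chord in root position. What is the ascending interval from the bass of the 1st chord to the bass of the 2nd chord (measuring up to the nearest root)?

The roots are G♯ and F.
G♯ up to F is 9 semitones, a whole step narrower than a major seventh, so the interval is diminished.

diminished seventh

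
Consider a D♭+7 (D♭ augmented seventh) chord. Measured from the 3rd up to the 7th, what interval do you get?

Spelling the chord: D♭, F, A, C♭.
So we need the interval from F up to C♭.
F up to C♭ is 6 semitones, a half step narrower than a perfect fifth, so the interval is diminished.
That tritone between 3rd and 7th is what gives the dominant seventh its pull toward resolution.

diminished 5th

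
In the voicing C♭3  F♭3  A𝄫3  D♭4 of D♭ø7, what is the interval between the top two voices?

Those voices are A𝄫3 and D♭4.
A𝄫 up to D♭ is 6 semitones, a half step wider than a perfect fourth, so the interval is augmented.

augmented fourth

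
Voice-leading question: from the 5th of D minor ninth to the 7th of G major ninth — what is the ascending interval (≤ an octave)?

major sixth

D minor ninth has A as its 5th, and G major ninth has F# as its 7th.
Counting 6 letters and 9 half steps from A gives a major sixth.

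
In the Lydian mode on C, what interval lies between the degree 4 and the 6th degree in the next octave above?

minor tenth

C lydian: C D E F# G A B.
The degree 4 is F# and the 6th scale degree (up an octave) is A.
F# up to A is 15 semitones, a half step narrower than a major tenth, so the interval is minor.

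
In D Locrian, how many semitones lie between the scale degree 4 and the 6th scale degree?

3

The scale is D E♭ F G A♭ B♭ C.
G up to B♭ is a minor third — 3 semitones.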